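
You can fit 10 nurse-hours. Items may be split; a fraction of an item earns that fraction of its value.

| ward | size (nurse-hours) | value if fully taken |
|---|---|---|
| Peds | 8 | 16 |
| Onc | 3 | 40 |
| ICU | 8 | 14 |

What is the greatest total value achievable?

54

Rank by value-to-size ratio: Onc 40/3≈13.3, Peds 16/8≈2, ICU 14/8≈1.75.
Take all of Onc (3 nurse-hours, value 40) → 7 nurse-hours left.
7 nurse-hours left: a 7/8 share of Peds gives 16×7/8 = 14.
Total value = 54.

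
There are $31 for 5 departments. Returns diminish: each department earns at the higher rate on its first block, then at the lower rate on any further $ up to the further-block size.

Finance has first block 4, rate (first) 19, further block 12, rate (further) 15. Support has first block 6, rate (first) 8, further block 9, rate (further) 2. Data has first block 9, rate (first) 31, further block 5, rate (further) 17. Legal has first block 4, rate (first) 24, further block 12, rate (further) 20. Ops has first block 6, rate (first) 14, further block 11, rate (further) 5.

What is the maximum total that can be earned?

725

Treat each block as its own option and order by rate: Data/tier1 31 > Legal/tier1 24 > Legal/tier2 20 > Finance/tier1 19 > Data/tier2 17 > Finance/tier2 15 > Ops/tier1 14 > Support/tier1 8 > Ops/tier2 5 > Support/tier2 2.
Data/tier1 (31): +9 ; 22 left.
Legal/tier1 (24): +4 ; 18 left.
Legal/tier2 (20): +12 ; 6 left.
Finance/tier1 (19): +4 ; 2 left.
Data tier2 at 17: only 2 left, fill 2.
Total = 31×9 + 24×4 + 20×12 + 19×4 + 17×2 = 725.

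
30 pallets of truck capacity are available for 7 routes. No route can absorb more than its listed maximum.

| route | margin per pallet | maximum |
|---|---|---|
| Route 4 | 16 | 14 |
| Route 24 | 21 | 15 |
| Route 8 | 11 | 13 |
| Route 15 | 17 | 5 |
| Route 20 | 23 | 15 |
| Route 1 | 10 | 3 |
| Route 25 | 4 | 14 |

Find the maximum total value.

Highest margin per pallet first: Route 20 23 > Route 24 21 > Route 15 17 > Route 4 16 > Route 8 11 > Route 1 10 > Route 25 4.
Route 20: +15 to 15 (cap) — 15 left.
Route 24: +15 to 15 (cap) — 0 left.
Total = 21×15 + 23×15 = 660.

660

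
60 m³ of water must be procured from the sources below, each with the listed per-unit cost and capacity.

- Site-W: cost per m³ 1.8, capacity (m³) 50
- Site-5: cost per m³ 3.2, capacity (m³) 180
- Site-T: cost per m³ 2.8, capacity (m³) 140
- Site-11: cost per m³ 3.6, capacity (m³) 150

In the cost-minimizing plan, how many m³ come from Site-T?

Use sources in increasing cost order.
Site-W (1.8): use full 50 ; 10 m³ to go.
Site-T at 2.8: take 10 of its 140 ; requirement met.
Site-5, Site-11: unused.

10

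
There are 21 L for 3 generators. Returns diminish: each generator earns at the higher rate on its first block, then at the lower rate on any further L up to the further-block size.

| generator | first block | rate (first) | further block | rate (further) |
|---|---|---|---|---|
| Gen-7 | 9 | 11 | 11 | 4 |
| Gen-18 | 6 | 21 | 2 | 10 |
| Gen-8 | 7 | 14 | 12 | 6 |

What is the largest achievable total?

Rank every tier by rate: Gen-18/T1 21 > Gen-8/T1 14 > Gen-7/T1 11 > Gen-18/T2 10 > Gen-8/T2 6 > Gen-7/T2 4.
Fill Gen-18 T1 block (6 at 21) ; 15 left.
Fill Gen-8 T1 block (7 at 14) ; 8 left.
Gen-7/T1: +8 of 9 at 11; pool empty.
Total = 21×6 + 14×7 + 11×8 = 312.

312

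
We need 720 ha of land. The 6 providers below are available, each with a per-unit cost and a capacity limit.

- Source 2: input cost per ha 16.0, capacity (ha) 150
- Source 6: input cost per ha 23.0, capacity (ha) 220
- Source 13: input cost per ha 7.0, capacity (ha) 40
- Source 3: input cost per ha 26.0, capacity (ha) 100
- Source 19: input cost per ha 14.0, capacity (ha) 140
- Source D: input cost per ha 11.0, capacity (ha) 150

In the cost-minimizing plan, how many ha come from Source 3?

20

Cheapest first:
Source 13 (7.0): use full 40 — 680 ha to go.
Source D at 11.0: take all 150 ha — 530 still needed.
Source 19 (14.0): use full 140 — 390 ha to go.
Source 2 at 16.0: take all 150 ha — 240 still needed.
Source 6 (23.0): use full 220 — 20 ha to go.
Source 3 at 26.0: take 20 of its 100 — requirement met.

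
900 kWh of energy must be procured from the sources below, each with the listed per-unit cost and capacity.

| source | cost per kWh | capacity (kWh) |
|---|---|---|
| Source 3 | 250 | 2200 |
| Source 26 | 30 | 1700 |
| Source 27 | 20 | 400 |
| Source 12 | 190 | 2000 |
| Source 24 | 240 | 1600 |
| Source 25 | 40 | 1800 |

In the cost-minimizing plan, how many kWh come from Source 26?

500

Use sources in increasing cost order.
Source 27 (20): use full 400 ; 500 kWh to go.
Source 26 (30): take the remaining 500 ; done.
Source 25, Source 12, Source 24, Source 3: unused.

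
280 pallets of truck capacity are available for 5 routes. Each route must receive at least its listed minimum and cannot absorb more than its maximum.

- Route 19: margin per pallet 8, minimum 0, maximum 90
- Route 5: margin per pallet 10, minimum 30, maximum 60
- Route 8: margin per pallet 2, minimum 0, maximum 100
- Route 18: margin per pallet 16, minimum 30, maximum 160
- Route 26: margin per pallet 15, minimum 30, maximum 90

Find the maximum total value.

Meeting every minimum uses 0+30+0+30+30 = 90 pallets, leaving 190.
Order the routes by margin per pallet: Route 18 16 > Route 26 15 > Route 5 10 > Route 19 8 > Route 8 2.
Route 18 takes 130 more to reach its cap of 160 ; 60 left.
Give Route 26 60 more to hit its cap of 90 ; 0 left.
Total = 10×30 + 16×160 + 15×90 = 4210.

4210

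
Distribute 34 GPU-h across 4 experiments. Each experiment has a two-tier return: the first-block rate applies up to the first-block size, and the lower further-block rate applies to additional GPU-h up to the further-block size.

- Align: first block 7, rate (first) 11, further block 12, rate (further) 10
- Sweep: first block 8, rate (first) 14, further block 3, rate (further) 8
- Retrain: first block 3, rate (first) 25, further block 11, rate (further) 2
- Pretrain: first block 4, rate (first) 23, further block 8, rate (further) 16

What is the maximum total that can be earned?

524

Order all 8 blocks by rate: Retrain/T1 25 > Pretrain/T1 23 > Pretrain/T2 16 > Sweep/T1 14 > Align/T1 11 > Align/T2 10 > Sweep/T2 8 > Retrain/T2 2.
Retrain T1 at 25: fill all 3 → 31 left.
Pretrain T1 at 23: fill all 4 → 27 left.
Pretrain/T2 (16): +8 → 19 left.
Fill Sweep T1 block (8 at 14) → 11 left.
Align T1 at 11: fill all 7 → 4 left.
4 remain; put them into Align T2 at 10.
Total = 25×3 + 23×4 + 16×8 + 14×8 + 11×7 + 10×4 = 524.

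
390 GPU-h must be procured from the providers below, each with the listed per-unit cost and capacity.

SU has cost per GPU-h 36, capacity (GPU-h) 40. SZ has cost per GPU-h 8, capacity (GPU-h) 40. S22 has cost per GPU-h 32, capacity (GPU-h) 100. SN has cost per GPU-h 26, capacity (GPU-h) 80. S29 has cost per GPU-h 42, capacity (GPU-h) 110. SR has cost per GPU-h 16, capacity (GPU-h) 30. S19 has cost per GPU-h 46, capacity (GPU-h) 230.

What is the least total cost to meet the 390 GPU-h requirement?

11720

Cheapest first:
SZ (8): use full 40 → 350 GPU-h to go.
SR (16): use full 30 → 320 GPU-h to go.
Take 80 from SN at 26 → need 240 more.
S22 at 32: take all 100 GPU-h → 140 still needed.
SU (36): use full 40 → 100 GPU-h to go.
S29 (42): take the remaining 100 → done.
S19: unused.
Cost = 40×8 + 30×16 + 80×26 + 100×32 + 40×36 + 100×42 = 11720.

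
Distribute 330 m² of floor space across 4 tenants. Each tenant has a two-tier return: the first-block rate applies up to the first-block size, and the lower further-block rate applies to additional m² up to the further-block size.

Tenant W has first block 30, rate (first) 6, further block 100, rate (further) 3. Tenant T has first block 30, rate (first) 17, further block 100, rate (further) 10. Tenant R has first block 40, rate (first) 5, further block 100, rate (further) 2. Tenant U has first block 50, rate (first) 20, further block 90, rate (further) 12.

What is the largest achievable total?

3920

Order all 8 blocks by rate: Tenant U/first 20 > Tenant T/first 17 > Tenant U/second 12 > Tenant T/second 10 > Tenant W/first 6 > Tenant R/first 5 > Tenant W/second 3 > Tenant R/second 2.
Tenant U/first (20): +50 — 280 left.
Tenant T first at 17: fill all 30 — 250 left.
Tenant U/second (12): +90 — 160 left.
Tenant T second at 10: fill all 100 — 60 left.
Tenant W first at 6: fill all 30 — 30 left.
30 remain; put them into Tenant R first at 5.
Total = 20×50 + 17×30 + 12×90 + 10×100 + 6×30 + 5×30 = 3920.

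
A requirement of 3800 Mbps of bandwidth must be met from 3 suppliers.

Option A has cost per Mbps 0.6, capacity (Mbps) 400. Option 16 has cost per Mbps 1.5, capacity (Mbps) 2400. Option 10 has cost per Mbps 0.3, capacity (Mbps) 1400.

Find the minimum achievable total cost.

Use suppliers in increasing cost order.
Option 10 (0.3): use full 1400 — 2400 Mbps to go.
Take 400 from Option A at 0.6 — need 2000 more.
Option 16 (1.5): take the remaining 2000 — done.
Cost = 1400×0.3 + 400×0.6 + 2000×1.5 = 3660.

3660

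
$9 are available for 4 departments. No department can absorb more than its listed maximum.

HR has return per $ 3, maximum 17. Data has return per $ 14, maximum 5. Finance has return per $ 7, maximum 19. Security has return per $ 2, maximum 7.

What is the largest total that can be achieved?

Highest return per $ first: Data 14 > Finance 7 > HR 3 > Security 2.
Data takes 5 to reach its cap of 5 ; 4 left.
Finance has room for 19 but only 4 remain, so it gets 4.
Total = 14×5 + 7×4 = 98.

98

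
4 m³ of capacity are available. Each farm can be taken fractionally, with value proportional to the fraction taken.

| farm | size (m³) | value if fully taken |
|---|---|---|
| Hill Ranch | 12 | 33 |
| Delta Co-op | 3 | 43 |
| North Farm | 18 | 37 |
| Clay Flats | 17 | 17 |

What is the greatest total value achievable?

45.75

Best value per unit of size first: Delta Co-op 43/3≈14.3, Hill Ranch 33/12≈2.75, North Farm 37/18≈2.06, Clay Flats 17/17≈1.
Delta Co-op: take in full, 3 m³ for value 43 → 1 left.
1 m³ left: a 1/12 share of Hill Ranch gives 33×1/12 = 2.75.
Total value = 45.75.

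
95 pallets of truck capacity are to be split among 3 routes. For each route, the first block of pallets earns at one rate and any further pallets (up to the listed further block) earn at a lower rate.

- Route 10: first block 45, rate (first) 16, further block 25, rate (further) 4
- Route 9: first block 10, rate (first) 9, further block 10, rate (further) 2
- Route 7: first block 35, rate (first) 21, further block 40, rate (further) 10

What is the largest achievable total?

1605

Rank every tier by rate: Route 7/tier1 21 > Route 10/tier1 16 > Route 7/tier2 10 > Route 9/tier1 9 > Route 10/tier2 4 > Route 9/tier2 2.
Route 7 tier1 at 21: fill all 35 → 60 left.
Route 10/tier1 (16): +45 → 15 left.
Route 7/tier2: +15 of 40 at 10; pool empty.
Total = 21×35 + 16×45 + 10×15 = 1605.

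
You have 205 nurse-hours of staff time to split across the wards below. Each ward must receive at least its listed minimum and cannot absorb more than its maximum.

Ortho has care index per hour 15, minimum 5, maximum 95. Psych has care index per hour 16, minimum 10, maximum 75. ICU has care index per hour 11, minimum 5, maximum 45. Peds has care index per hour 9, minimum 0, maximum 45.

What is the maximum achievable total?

3010

Meeting every minimum uses 5+10+5+0 = 20 nurse-hours, leaving 185.
Rank by care index per hour: Psych 16 > Ortho 15 > ICU 11 > Peds 9.
Psych takes 65 more to reach its cap of 75 ; 120 left.
Give Ortho 90 more to hit its cap of 95 ; 30 left.
Only 30 left; ICU takes them to reach 35.
Total = 15×95 + 16×75 + 11×35 = 3010.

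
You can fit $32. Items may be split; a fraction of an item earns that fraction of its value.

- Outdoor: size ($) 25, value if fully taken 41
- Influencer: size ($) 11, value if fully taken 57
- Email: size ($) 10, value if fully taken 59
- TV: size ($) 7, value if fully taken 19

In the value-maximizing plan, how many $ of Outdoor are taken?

Sort by value density: Email 59/10≈5.9, Influencer 57/11≈5.18, TV 19/7≈2.71, Outdoor 41/25≈1.64.
Email: take in full, 10 $ for value 59 — 22 left.
Take all of Influencer (11 $, value 57) — 11 $ left.
TV: take in full, 7 $ for value 19 — 4 left.
Fill the last 4 $ with part of Outdoor: 4/25 of it earns 6.56.

4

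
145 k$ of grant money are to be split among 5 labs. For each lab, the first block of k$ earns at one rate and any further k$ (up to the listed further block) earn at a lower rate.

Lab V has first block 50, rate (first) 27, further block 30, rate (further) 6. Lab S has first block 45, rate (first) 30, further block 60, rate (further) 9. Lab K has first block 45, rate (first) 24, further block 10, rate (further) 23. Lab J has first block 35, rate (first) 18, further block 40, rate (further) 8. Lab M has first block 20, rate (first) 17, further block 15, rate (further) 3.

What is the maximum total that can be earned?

Rank every tier by rate: Lab S/T1 30 > Lab V/T1 27 > Lab K/T1 24 > Lab K/T2 23 > Lab J/T1 18 > Lab M/T1 17 > Lab S/T2 9 > Lab J/T2 8 > Lab V/T2 6 > Lab M/T2 3.
Lab S T1 at 30: fill all 45 ; 100 left.
Fill Lab V T1 block (50 at 27) ; 50 left.
Lab K T1 at 24: fill all 45 ; 5 left.
Lab K T2 at 23: only 5 left, fill 5.
Total = 30×45 + 27×50 + 24×45 + 23×5 = 3895.

3895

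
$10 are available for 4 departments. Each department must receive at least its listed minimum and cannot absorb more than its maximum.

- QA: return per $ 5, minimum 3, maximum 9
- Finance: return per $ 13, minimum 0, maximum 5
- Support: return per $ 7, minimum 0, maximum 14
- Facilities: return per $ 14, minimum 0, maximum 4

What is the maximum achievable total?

Meeting every minimum uses 3+0+0+0 = 3 $, leaving 7.
Highest return per $ first: Facilities 14 > Finance 13 > Support 7 > QA 5.
Give Facilities 4 more to hit its cap of 4 → 3 left.
Only 3 left; Finance takes them to reach 3.
Total = 5×3 + 13×3 + 14×4 = 110.

110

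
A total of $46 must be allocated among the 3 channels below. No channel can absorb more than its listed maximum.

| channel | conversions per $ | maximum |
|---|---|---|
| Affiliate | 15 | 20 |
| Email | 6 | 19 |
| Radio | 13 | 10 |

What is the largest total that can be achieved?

526

Order the channels by conversions per $: Affiliate 15 > Radio 13 > Email 6.
Give Affiliate 20 to hit its cap of 20 ; 26 left.
Radio: +10 to 10 (cap) ; 16 left.
Email: +16 (room for 19) → 16. Pool exhausted.
Total = 15×20 + 6×16 + 13×10 = 526.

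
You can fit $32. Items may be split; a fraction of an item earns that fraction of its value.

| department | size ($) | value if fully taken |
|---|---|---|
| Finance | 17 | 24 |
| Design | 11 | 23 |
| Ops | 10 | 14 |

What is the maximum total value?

Rank by value-to-size ratio: Design 23/11≈2.09, Finance 24/17≈1.41, Ops 14/10≈1.4.
Take all of Design (11 $, value 23) — 21 $ left.
All 17 $ of Finance fit (value 24) — 4 remain.
Fill the last 4 $ with part of Ops: 4/10 of it earns 5.6.
Total value = 52.6.

52.6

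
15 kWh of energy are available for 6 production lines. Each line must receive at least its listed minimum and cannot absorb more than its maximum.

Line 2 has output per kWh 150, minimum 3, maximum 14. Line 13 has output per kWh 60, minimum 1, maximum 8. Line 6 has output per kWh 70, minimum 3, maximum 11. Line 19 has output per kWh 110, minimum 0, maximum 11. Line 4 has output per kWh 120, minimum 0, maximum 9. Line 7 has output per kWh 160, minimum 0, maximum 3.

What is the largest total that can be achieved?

1950

Meeting every minimum uses 3+1+3+0+0+0 = 7 kWh, leaving 8.
Rank by output per kWh: Line 7 160 > Line 2 150 > Line 4 120 > Line 19 110 > Line 6 70 > Line 13 60.
Line 7 takes 3 more to reach its cap of 3 → 5 left.
Line 2 has room for 11 more but only 5 remain, so it gets 8.
Total = 150×8 + 60×1 + 70×3 + 160×3 = 1950.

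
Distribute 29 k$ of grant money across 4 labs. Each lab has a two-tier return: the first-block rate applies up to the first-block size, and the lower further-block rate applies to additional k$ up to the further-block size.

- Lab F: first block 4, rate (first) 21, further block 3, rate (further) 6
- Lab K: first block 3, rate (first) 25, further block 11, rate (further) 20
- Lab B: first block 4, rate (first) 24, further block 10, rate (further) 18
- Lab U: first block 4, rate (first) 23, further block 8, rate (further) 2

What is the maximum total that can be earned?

Rank every tier by rate: Lab K/T1 25 > Lab B/T1 24 > Lab U/T1 23 > Lab F/T1 21 > Lab K/T2 20 > Lab B/T2 18 > Lab F/T2 6 > Lab U/T2 2.
Lab K/T1 (25): +3 → 26 left.
Lab B/T1 (24): +4 → 22 left.
Lab U T1 at 23: fill all 4 → 18 left.
Lab F/T1 (21): +4 → 14 left.
Lab K T2 at 20: fill all 11 → 3 left.
3 remain; put them into Lab B T2 at 18.
Total = 25×3 + 24×4 + 23×4 + 21×4 + 20×11 + 18×3 = 621.

621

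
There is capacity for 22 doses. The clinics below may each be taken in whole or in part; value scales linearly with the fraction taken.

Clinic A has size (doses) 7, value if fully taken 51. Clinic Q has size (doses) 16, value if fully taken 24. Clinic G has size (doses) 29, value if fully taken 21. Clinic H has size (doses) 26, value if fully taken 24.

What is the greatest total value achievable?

Rank by value-to-size ratio: Clinic A 51/7≈7.29, Clinic Q 24/16≈1.5, Clinic H 24/26≈0.923, Clinic G 21/29≈0.724.
Clinic A: take in full, 7 doses for value 51 — 15 left.
Only 15 doses remain; take 15/16 of Clinic Q for value 24×15/16 = 22.5.
Total value = 73.5.

73.5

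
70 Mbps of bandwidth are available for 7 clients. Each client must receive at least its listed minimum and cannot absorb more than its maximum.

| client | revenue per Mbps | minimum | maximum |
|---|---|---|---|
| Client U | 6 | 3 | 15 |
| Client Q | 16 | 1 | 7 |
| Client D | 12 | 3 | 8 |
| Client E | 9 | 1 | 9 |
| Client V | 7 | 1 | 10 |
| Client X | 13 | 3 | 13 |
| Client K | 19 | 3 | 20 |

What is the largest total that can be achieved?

Meeting every minimum uses 3+1+3+1+1+3+3 = 15 Mbps, leaving 55.
Highest revenue per Mbps first: Client K 19 > Client Q 16 > Client X 13 > Client D 12 > Client E 9 > Client V 7 > Client U 6.
Client K: +17 to 20 (cap) ; 38 left.
Give Client Q 6 more to hit its cap of 7 ; 32 left.
Client X: +10 to 13 (cap) ; 22 left.
Client D: +5 to 8 (cap) ; 17 left.
Client E: +8 to 9 (cap) ; 9 left.
Give Client V 9 more to hit its cap of 10 ; 0 left.
Total = 6×3 + 16×7 + 12×8 + 9×9 + 7×10 + 13×13 + 19×20 = 926.

926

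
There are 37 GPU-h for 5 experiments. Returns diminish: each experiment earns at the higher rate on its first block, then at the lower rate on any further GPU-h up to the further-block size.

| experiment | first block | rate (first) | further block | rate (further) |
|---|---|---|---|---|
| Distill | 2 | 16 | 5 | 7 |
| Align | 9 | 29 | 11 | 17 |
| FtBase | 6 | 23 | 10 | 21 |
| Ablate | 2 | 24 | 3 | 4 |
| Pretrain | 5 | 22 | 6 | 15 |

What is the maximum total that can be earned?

852

Treat each block as its own option and order by rate: Align/tier1 29 > Ablate/tier1 24 > FtBase/tier1 23 > Pretrain/tier1 22 > FtBase/tier2 21 > Align/tier2 17 > Distill/tier1 16 > Pretrain/tier2 15 > Distill/tier2 7 > Ablate/tier2 4.
Align/tier1 (29): +9 → 28 left.
Fill Ablate tier1 block (2 at 24) → 26 left.
Fill FtBase tier1 block (6 at 23) → 20 left.
Fill Pretrain tier1 block (5 at 22) → 15 left.
FtBase tier2 at 21: fill all 10 → 5 left.
Align/tier2: +5 of 11 at 17; pool empty.
Total = 29×9 + 24×2 + 23×6 + 22×5 + 21×10 + 17×5 = 852.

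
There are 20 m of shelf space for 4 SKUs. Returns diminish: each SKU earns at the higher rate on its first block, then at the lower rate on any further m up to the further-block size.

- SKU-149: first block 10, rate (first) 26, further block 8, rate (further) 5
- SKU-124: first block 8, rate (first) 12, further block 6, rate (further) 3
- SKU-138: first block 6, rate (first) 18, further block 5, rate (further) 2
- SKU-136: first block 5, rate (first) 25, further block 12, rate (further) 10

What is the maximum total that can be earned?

Order all 8 blocks by rate: SKU-149/T1 26 > SKU-136/T1 25 > SKU-138/T1 18 > SKU-124/T1 12 > SKU-136/T2 10 > SKU-149/T2 5 > SKU-124/T2 3 > SKU-138/T2 2.
SKU-149/T1 (26): +10 — 10 left.
SKU-136 T1 at 25: fill all 5 — 5 left.
5 remain; put them into SKU-138 T1 at 18.
Total = 26×10 + 25×5 + 18×5 = 475.

475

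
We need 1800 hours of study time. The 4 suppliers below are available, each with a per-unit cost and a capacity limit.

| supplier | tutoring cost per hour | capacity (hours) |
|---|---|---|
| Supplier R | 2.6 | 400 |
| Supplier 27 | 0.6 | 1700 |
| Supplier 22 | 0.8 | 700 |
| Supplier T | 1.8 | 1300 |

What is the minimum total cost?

Cheapest first:
Supplier 27 (0.6): use full 1700 ; 100 hours to go.
Take 100 from Supplier 22 at 0.8 to finish.
Supplier T, Supplier R: unused.
Cost = 1700×0.6 + 100×0.8 = 1100.

1100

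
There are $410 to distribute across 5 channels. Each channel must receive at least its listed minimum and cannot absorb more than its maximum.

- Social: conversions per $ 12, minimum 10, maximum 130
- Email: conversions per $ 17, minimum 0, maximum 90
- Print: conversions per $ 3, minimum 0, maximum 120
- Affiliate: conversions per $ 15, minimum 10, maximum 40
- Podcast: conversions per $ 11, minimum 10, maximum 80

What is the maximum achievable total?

Meeting every minimum uses 10+0+0+10+10 = 30 $, leaving 380.
Rank by conversions per $: Email 17 > Affiliate 15 > Social 12 > Podcast 11 > Print 3.
Email takes 90 more to reach its cap of 90 ; 290 left.
Give Affiliate 30 more to hit its cap of 40 ; 260 left.
Social: +120 to 130 (cap) ; 140 left.
Podcast takes 70 more to reach its cap of 80 ; 70 left.
Print: +70 (room for 120) → 70. Pool exhausted.
Total = 12×130 + 17×90 + 3×70 + 15×40 + 11×80 = 4780.

4780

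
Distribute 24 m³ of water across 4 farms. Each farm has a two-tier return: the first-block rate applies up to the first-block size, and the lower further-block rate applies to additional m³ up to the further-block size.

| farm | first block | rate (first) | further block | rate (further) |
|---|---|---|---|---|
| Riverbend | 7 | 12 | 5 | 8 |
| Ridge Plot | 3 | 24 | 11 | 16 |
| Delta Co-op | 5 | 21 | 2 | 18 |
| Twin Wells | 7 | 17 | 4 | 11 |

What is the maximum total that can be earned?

444

Treat each block as its own option and order by rate: Ridge Plot/T1 24 > Delta Co-op/T1 21 > Delta Co-op/T2 18 > Twin Wells/T1 17 > Ridge Plot/T2 16 > Riverbend/T1 12 > Twin Wells/T2 11 > Riverbend/T2 8.
Ridge Plot/T1 (24): +3 ; 21 left.
Delta Co-op T1 at 21: fill all 5 ; 16 left.
Delta Co-op T2 at 18: fill all 2 ; 14 left.
Twin Wells T1 at 17: fill all 7 ; 7 left.
Ridge Plot T2 at 16: only 7 left, fill 7.
Total = 24×3 + 21×5 + 18×2 + 17×7 + 16×7 = 444.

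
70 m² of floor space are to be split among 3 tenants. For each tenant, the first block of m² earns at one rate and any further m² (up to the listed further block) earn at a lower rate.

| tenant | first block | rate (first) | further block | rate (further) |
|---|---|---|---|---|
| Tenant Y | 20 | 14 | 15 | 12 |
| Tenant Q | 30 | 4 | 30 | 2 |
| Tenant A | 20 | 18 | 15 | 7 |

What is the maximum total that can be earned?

925

Treat each block as its own option and order by rate: Tenant A/tier1 18 > Tenant Y/tier1 14 > Tenant Y/tier2 12 > Tenant A/tier2 7 > Tenant Q/tier1 4 > Tenant Q/tier2 2.
Fill Tenant A tier1 block (20 at 18) ; 50 left.
Tenant Y tier1 at 14: fill all 20 ; 30 left.
Tenant Y tier2 at 12: fill all 15 ; 15 left.
Fill Tenant A tier2 block (15 at 7) ; 0 left.
Total = 18×20 + 14×20 + 12×15 + 7×15 = 925.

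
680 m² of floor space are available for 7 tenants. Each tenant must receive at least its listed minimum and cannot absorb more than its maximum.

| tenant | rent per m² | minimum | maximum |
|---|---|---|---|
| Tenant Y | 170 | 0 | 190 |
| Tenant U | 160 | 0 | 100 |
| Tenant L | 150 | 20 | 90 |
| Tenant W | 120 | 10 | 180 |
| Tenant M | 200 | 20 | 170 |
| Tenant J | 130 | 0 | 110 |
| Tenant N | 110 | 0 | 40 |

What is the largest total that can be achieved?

112500

Meeting every minimum uses 0+0+20+10+20+0+0 = 50 m², leaving 630.
Highest rent per m² first: Tenant M 200 > Tenant Y 170 > Tenant U 160 > Tenant L 150 > Tenant J 130 > Tenant W 120 > Tenant N 110.
Give Tenant M 150 more to hit its cap of 170 → 480 left.
Give Tenant Y 190 more to hit its cap of 190 → 290 left.
Tenant U: +100 to 100 (cap) → 190 left.
Give Tenant L 70 more to hit its cap of 90 → 120 left.
Give Tenant J 110 more to hit its cap of 110 → 10 left.
Tenant W has room for 170 more but only 10 remain, so it gets 20.
Total = 170×190 + 160×100 + 150×90 + 120×20 + 200×170 + 130×110 = 112500.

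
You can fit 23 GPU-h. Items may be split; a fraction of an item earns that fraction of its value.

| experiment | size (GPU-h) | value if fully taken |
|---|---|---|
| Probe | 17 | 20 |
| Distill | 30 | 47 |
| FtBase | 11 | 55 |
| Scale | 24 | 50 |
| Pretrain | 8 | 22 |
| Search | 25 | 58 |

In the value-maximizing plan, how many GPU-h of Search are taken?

Sort by value density: FtBase 55/11≈5, Pretrain 22/8≈2.75, Search 58/25≈2.32, Scale 50/24≈2.08, Distill 47/30≈1.57, Probe 20/17≈1.18.
FtBase: take in full, 11 GPU-h for value 55 — 12 left.
Take all of Pretrain (8 GPU-h, value 22) — 4 GPU-h left.
Only 4 GPU-h remain; take 4/25 of Search for value 58×4/25 = 9.28.

4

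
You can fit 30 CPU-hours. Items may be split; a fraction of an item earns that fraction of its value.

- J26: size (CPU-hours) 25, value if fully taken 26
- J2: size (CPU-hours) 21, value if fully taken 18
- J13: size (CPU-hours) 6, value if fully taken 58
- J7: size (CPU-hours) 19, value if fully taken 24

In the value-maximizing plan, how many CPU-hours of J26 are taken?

5

Sort by value density: J13 58/6≈9.67, J7 24/19≈1.26, J26 26/25≈1.04, J2 18/21≈0.857.
All 6 CPU-hours of J13 fit (value 58) → 24 remain.
All 19 CPU-hours of J7 fit (value 24) → 5 remain.
5 CPU-hours left: a 5/25 share of J26 gives 26×5/25 = 5.2.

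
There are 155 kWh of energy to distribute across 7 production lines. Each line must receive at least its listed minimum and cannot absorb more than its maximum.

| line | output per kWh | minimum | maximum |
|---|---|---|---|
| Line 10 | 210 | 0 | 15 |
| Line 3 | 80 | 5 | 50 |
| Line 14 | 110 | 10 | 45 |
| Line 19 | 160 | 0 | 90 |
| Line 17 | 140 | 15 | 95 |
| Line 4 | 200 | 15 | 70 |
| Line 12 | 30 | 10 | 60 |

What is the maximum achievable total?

25850

Meeting every minimum uses 0+5+10+0+15+15+10 = 55 kWh, leaving 100.
Highest output per kWh first: Line 10 210 > Line 4 200 > Line 19 160 > Line 17 140 > Line 14 110 > Line 3 80 > Line 12 30.
Give Line 10 15 more to hit its cap of 15 ; 85 left.
Give Line 4 55 more to hit its cap of 70 ; 30 left.
Only 30 left; Line 19 takes them to reach 30.
Total = 210×15 + 80×5 + 110×10 + 160×30 + 140×15 + 200×70 + 30×10 = 25850.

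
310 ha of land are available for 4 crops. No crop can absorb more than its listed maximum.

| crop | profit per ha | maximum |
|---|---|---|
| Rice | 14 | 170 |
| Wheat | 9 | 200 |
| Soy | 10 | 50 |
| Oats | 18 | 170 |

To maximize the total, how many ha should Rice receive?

140

Order the crops by profit per ha: Oats 18 > Rice 14 > Soy 10 > Wheat 9.
Oats takes 170 to reach its cap of 170 ; 140 left.
Only 140 left; Rice takes them to reach 140.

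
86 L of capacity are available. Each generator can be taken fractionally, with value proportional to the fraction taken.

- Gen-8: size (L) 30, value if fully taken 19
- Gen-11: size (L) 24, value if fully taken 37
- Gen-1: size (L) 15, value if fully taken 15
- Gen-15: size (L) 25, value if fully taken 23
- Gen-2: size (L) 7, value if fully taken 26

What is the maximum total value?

Rank by value-to-size ratio: Gen-2 26/7≈3.71, Gen-11 37/24≈1.54, Gen-1 15/15≈1, Gen-15 23/25≈0.92, Gen-8 19/30≈0.633.
All 7 L of Gen-2 fit (value 26) → 79 remain.
All 24 L of Gen-11 fit (value 37) → 55 remain.
All 15 L of Gen-1 fit (value 15) → 40 remain.
All 25 L of Gen-15 fit (value 23) → 15 remain.
Only 15 L remain; take 15/30 of Gen-8 for value 19×15/30 = 9.5.
Total value = 110.5.

110.5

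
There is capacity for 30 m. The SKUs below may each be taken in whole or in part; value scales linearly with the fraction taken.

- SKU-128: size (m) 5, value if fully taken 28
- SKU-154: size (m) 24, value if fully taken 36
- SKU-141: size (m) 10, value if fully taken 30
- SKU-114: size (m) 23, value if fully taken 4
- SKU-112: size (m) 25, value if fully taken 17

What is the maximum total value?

80.5

Sort by value density: SKU-128 28/5≈5.6, SKU-141 30/10≈3, SKU-154 36/24≈1.5, SKU-112 17/25≈0.68, SKU-114 4/23≈0.174.
SKU-128: take in full, 5 m for value 28 → 25 left.
All 10 m of SKU-141 fit (value 30) → 15 remain.
15 m left: a 15/24 share of SKU-154 gives 36×15/24 = 22.5.
Total value = 80.5.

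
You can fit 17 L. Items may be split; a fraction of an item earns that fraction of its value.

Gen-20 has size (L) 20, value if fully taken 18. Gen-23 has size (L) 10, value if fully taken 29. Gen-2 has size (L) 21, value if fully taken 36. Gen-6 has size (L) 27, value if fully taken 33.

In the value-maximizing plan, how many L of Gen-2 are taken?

Sort by value density: Gen-23 29/10≈2.9, Gen-2 36/21≈1.71, Gen-6 33/27≈1.22, Gen-20 18/20≈0.9.
All 10 L of Gen-23 fit (value 29) — 7 remain.
Fill the last 7 L with part of Gen-2: 7/21 of it earns 12.

7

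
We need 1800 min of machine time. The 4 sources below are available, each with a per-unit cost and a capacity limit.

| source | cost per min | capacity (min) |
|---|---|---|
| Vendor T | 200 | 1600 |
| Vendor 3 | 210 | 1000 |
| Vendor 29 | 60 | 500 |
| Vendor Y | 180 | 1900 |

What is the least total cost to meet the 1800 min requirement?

Fill from the cheapest source first.
Vendor 29 (60): use full 500 → 1300 min to go.
Vendor Y at 180: take 1300 of its 1900 → requirement met.
Vendor T, Vendor 3: unused.
Cost = 500×60 + 1300×180 = 264000.

264000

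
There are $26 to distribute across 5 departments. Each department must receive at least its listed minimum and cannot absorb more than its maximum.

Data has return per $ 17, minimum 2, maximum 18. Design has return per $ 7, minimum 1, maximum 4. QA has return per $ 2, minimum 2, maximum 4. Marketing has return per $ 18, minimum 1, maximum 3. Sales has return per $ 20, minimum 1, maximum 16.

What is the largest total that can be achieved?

Meeting every minimum uses 2+1+2+1+1 = 7 $, leaving 19.
Order the departments by return per $: Sales 20 > Marketing 18 > Data 17 > Design 7 > QA 2.
Give Sales 15 more to hit its cap of 16 → 4 left.
Marketing takes 2 more to reach its cap of 3 → 2 left.
Data has room for 16 more but only 2 remain, so it gets 4.
Total = 17×4 + 7×1 + 2×2 + 18×3 + 20×16 = 453.

453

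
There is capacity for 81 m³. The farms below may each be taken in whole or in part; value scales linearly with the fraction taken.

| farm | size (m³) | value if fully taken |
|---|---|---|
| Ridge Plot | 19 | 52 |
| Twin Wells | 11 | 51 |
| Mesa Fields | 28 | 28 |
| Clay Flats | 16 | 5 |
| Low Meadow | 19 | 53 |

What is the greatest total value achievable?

Rank by value-to-size ratio: Twin Wells 51/11≈4.64, Low Meadow 53/19≈2.79, Ridge Plot 52/19≈2.74, Mesa Fields 28/28≈1, Clay Flats 5/16≈0.312.
Twin Wells: take in full, 11 m³ for value 51 — 70 left.
All 19 m³ of Low Meadow fit (value 53) — 51 remain.
Ridge Plot: take in full, 19 m³ for value 52 — 32 left.
Take all of Mesa Fields (28 m³, value 28) — 4 m³ left.
Only 4 m³ remain; take 4/16 of Clay Flats for value 5×4/16 = 1.25.
Total value = 185.25.

185.25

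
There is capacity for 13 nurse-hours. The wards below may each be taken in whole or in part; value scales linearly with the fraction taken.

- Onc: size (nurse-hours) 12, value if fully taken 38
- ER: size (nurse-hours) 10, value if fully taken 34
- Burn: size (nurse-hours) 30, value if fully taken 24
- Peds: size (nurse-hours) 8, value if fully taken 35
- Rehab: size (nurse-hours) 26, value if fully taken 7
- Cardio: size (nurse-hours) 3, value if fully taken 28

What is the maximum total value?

Rank by value-to-size ratio: Cardio 28/3≈9.33, Peds 35/8≈4.38, ER 34/10≈3.4, Onc 38/12≈3.17, Burn 24/30≈0.8, Rehab 7/26≈0.269.
All 3 nurse-hours of Cardio fit (value 28) — 10 remain.
Peds: take in full, 8 nurse-hours for value 35 — 2 left.
Only 2 nurse-hours remain; take 2/10 of ER for value 34×2/10 = 6.8.
Total value = 69.8.

69.8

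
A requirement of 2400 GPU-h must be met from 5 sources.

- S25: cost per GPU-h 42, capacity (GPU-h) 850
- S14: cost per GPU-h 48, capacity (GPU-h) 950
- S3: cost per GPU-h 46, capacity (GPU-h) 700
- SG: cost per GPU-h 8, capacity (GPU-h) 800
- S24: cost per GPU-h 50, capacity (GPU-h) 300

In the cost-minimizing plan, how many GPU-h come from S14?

50

Cheapest first:
SG (8): use full 800 → 1600 GPU-h to go.
S25 at 42: take all 850 GPU-h → 750 still needed.
Take 700 from S3 at 46 → need 50 more.
Take 50 from S14 at 48 to finish.
S24: unused.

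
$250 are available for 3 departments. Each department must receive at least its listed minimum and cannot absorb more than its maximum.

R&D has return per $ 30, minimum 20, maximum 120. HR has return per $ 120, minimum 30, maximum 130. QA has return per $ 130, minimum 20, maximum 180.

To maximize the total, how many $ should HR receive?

Meeting every minimum uses 20+30+20 = 70 $, leaving 180.
Order the departments by return per $: QA 130 > HR 120 > R&D 30.
Give QA 160 more to hit its cap of 180 — 20 left.
HR: +20 (room for 100) → 50. Pool exhausted.

50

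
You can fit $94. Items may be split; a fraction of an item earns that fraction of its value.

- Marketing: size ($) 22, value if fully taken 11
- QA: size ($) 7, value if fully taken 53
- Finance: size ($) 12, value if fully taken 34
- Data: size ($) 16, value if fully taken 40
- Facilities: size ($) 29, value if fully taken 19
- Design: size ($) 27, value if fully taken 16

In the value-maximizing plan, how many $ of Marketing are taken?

3

Sort by value density: QA 53/7≈7.57, Finance 34/12≈2.83, Data 40/16≈2.5, Facilities 19/29≈0.655, Design 16/27≈0.593, Marketing 11/22≈0.5.
QA: take in full, 7 $ for value 53 ; 87 left.
All 12 $ of Finance fit (value 34) ; 75 remain.
Take all of Data (16 $, value 40) ; 59 $ left.
All 29 $ of Facilities fit (value 19) ; 30 remain.
Take all of Design (27 $, value 16) ; 3 $ left.
Fill the last 3 $ with part of Marketing: 3/22 of it earns 1.5.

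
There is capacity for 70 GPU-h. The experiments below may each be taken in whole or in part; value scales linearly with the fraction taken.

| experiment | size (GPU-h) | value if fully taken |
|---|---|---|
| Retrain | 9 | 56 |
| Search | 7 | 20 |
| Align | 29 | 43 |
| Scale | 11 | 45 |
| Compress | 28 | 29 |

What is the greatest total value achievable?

178.5

Best value per unit of size first: Retrain 56/9≈6.22, Scale 45/11≈4.09, Search 20/7≈2.86, Align 43/29≈1.48, Compress 29/28≈1.04.
All 9 GPU-h of Retrain fit (value 56) — 61 remain.
Scale: take in full, 11 GPU-h for value 45 — 50 left.
Search: take in full, 7 GPU-h for value 20 — 43 left.
Align: take in full, 29 GPU-h for value 43 — 14 left.
Fill the last 14 GPU-h with part of Compress: 14/28 of it earns 14.5.
Total value = 178.5.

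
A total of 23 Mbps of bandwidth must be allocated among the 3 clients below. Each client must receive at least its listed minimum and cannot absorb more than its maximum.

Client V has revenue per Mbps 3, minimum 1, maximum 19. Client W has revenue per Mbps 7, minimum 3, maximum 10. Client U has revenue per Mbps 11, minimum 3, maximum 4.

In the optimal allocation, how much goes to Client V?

9

Meeting every minimum uses 1+3+3 = 7 Mbps, leaving 16.
Order the clients by revenue per Mbps: Client U 11 > Client W 7 > Client V 3.
Client U: +1 to 4 (cap) — 15 left.
Client W takes 7 more to reach its cap of 10 — 8 left.
Client V has room for 18 more but only 8 remain, so it gets 9.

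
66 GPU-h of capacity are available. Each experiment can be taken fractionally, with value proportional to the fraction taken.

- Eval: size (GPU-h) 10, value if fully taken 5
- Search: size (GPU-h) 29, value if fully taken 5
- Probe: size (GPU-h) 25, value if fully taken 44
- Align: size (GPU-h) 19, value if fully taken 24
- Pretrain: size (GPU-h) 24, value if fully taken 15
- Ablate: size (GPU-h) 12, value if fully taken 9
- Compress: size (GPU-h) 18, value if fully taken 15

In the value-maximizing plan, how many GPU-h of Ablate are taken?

4

Rank by value-to-size ratio: Probe 44/25≈1.76, Align 24/19≈1.26, Compress 15/18≈0.833, Ablate 9/12≈0.75, Pretrain 15/24≈0.625, Eval 5/10≈0.5, Search 5/29≈0.172.
Probe: take in full, 25 GPU-h for value 44 — 41 left.
Align: take in full, 19 GPU-h for value 24 — 22 left.
All 18 GPU-h of Compress fit (value 15) — 4 remain.
Only 4 GPU-h remain; take 4/12 of Ablate for value 9×4/12 = 3.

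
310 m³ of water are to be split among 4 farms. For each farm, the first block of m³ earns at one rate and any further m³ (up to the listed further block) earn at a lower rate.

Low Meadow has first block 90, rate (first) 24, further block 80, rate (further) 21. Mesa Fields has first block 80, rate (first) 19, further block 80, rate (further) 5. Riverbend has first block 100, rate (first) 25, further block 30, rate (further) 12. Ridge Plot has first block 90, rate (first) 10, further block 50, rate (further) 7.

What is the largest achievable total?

Order all 8 blocks by rate: Riverbend/tier1 25 > Low Meadow/tier1 24 > Low Meadow/tier2 21 > Mesa Fields/tier1 19 > Riverbend/tier2 12 > Ridge Plot/tier1 10 > Ridge Plot/tier2 7 > Mesa Fields/tier2 5.
Fill Riverbend tier1 block (100 at 25) — 210 left.
Low Meadow tier1 at 24: fill all 90 — 120 left.
Low Meadow tier2 at 21: fill all 80 — 40 left.
Mesa Fields tier1 at 19: only 40 left, fill 40.
Total = 25×100 + 24×90 + 21×80 + 19×40 = 7100.

7100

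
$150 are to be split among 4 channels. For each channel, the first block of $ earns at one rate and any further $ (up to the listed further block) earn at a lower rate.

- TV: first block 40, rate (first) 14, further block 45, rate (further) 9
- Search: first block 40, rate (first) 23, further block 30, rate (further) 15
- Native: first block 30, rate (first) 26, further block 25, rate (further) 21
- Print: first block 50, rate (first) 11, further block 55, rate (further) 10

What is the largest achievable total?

3025

Treat each block as its own option and order by rate: Native/T1 26 > Search/T1 23 > Native/T2 21 > Search/T2 15 > TV/T1 14 > Print/T1 11 > Print/T2 10 > TV/T2 9.
Fill Native T1 block (30 at 26) → 120 left.
Fill Search T1 block (40 at 23) → 80 left.
Fill Native T2 block (25 at 21) → 55 left.
Search T2 at 15: fill all 30 → 25 left.
TV T1 at 14: only 25 left, fill 25.
Total = 26×30 + 23×40 + 21×25 + 15×30 + 14×25 = 3025.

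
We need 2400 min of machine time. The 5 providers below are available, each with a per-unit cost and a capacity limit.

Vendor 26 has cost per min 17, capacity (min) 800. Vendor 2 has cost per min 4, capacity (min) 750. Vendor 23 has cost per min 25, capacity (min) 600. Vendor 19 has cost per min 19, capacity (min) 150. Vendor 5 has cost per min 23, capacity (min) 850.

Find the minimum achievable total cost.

Cheapest first:
Vendor 2 (4): use full 750 — 1650 min to go.
Take 800 from Vendor 26 at 17 — need 850 more.
Vendor 19 (19): use full 150 — 700 min to go.
Vendor 5 at 23: take 700 of its 850 — requirement met.
Vendor 23: unused.
Cost = 750×4 + 800×17 + 150×19 + 700×23 = 35550.

35550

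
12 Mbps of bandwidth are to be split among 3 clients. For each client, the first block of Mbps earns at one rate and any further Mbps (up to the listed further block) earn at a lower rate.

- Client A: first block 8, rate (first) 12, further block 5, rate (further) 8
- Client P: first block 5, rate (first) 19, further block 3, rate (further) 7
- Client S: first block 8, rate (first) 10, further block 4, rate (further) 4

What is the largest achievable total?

Order all 6 blocks by rate: Client P/tier1 19 > Client A/tier1 12 > Client S/tier1 10 > Client A/tier2 8 > Client P/tier2 7 > Client S/tier2 4.
Client P tier1 at 19: fill all 5 → 7 left.
Client A/tier1: +7 of 8 at 12; pool empty.
Total = 19×5 + 12×7 = 179.

179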